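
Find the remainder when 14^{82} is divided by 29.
By Fermat: 14^{28} ≡ 1 mod 29. 82 = 2×28 + 26. So 14^{82} ≡ 14^{26} ≡ 4 mod 29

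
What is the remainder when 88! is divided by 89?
By Wilson's theorem, (88)! ≡ -1 ≡ 88 (mod 89)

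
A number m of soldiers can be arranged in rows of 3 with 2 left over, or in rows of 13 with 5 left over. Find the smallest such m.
M = 3 × 13 = 39. M₁ = 13, y₁ ≡ 1 mod 3. M₂ = 3, y₂ ≡ 9 mod 13. m = 2×13×1 + 5×3×9 ≡ 5 mod 39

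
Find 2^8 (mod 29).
By repeated squaring (mod 29): 2^{1}≡2, 2^{2}≡4, 2^{4}≡16, 2^{8}≡24. So 2^{8} ≡ 24 (mod 29)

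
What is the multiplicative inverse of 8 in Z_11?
Since 11 is prime, by Fermat 8^(-1) ≡ 8^{9} ≡ 7 (mod 11). Verify: 8 × 7 = 56 ≡ 1 (mod 11)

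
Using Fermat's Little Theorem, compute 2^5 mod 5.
By Fermat: 2^{4} ≡ 1 mod 5. So 2^{5} = 2^{4} · 2^{1} ≡ 2^{1} ≡ 2 mod 5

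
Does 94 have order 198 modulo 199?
94^{99} ≡ 1 (mod 199) and 99 < 198, so ord_199(94) = 99 ≠ 198 and 94 is not a primitive root.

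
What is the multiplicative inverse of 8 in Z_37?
Since 37 is prime, by Fermat 8^(-1) ≡ 8^{35} ≡ 14 (mod 37). Verify: 8 × 14 = 112 ≡ 1 (mod 37)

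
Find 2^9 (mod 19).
By repeated squaring (mod 19): 2^{1}≡2, 2^{2}≡4, 2^{4}≡16, 2^{8}≡9. Then 2^{9} = 2^{8+1} ≡ 9 × 2 ≡ 18 (mod 19)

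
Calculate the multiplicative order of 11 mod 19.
Powers of 11 mod 19: 11^1≡11, 11^2≡7, 11^3≡1. ord_19(11) = 3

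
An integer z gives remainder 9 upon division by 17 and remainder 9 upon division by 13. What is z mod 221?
M = 17 × 13 = 221. M₁ = 13, y₁ ≡ 4 mod 17. M₂ = 17, y₂ ≡ 10 mod 13. z = 9×13×4 + 9×17×10 ≡ 9 mod 221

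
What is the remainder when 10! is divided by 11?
By Wilson's theorem, (10)! ≡ -1 ≡ 10 (mod 11)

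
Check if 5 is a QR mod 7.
By Euler's criterion: 5^{3} ≡ 6 mod 7. Since this equals -1 (≡ 6), 5 is not a QR.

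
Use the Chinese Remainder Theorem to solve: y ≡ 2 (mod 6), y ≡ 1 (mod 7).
M = 6 × 7 = 42. M₁ = 7, y₁ ≡ 1 (mod 6). M₂ = 6, y₂ ≡ 6 (mod 7). y = 2×7×1 + 1×6×6 ≡ 8 (mod 42)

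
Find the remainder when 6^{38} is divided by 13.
By Fermat: 6^{12} ≡ 1 mod 13. 38 = 3×12 + 2. So 6^{38} ≡ 6^{2} ≡ 10 mod 13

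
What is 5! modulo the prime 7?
(6)! = (5)! × (6) ≡ -1 (mod 7). So (5)! ≡ -1 × (6)^(-1) ≡ (-1)×(-1) = 1 (mod 7)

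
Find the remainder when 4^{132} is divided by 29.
By Fermat: 4^{28} ≡ 1 (mod 29). 132 = 4×28 + 20. So 4^{132} ≡ 4^{20} ≡ 7 (mod 29)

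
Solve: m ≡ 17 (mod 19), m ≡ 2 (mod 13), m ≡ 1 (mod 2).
M = 19 × 13 × 2 = 494. M₁ = 26, y₁ ≡ 11 (mod 19). M₂ = 38, y₂ ≡ 12 (mod 13). M₃ = 247, y₃ ≡ 1 (mod 2). m = 17×26×11 + 2×38×12 + 1×247×1 ≡ 93 (mod 494)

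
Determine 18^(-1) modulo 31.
Since 31 is prime, by Fermat 18^(-1) ≡ 18^{29} ≡ 19 (mod 31). Verify: 18 × 19 = 342 ≡ 1 (mod 31)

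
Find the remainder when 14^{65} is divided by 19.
By Fermat: 14^{18} ≡ 1 (mod 19). 65 = 3×18 + 11. So 14^{65} ≡ 14^{11} ≡ 13 (mod 19)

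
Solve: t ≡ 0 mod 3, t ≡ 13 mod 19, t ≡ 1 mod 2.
M = 3 × 19 × 2 = 114. M₁ = 38, y₁ ≡ 2 mod 3. M₂ = 6, y₂ ≡ 16 mod 19. M₃ = 57, y₃ ≡ 1 mod 2. t = 0×38×2 + 13×6×16 + 1×57×1 ≡ 51 mod 114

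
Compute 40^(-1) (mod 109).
Since 109 is prime, by Fermat 40^(-1) ≡ 40^{107} ≡ 30 (mod 109). Verify: 40 × 30 = 1200 ≡ 1 (mod 109)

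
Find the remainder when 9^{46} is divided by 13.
By Fermat: 9^{12} ≡ 1 mod 13. 46 = 3×12 + 10. So 9^{46} ≡ 9^{10} ≡ 9 mod 13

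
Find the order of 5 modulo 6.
Powers of 5 mod 6: 5^1≡5, 5^2≡1. So the order of 5 is 2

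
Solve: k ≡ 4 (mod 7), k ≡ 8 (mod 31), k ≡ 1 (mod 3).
M = 7 × 31 × 3 = 651. M₁ = 93, y₁ ≡ 4 (mod 7). M₂ = 21, y₂ ≡ 3 (mod 31). M₃ = 217, y₃ ≡ 1 (mod 3). k = 4×93×4 + 8×21×3 + 1×217×1 ≡ 256 (mod 651)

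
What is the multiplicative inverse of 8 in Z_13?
Since 13 is prime, by Fermat 8^(-1) ≡ 8^{11} ≡ 5 (mod 13). Verify: 8 × 5 = 40 ≡ 1 (mod 13)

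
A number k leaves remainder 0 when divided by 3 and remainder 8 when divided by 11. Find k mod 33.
M = 3 × 11 = 33. M₁ = 11, y₁ ≡ 2 mod 3. M₂ = 3, y₂ ≡ 4 mod 11. k = 0×11×2 + 8×3×4 ≡ 30 mod 33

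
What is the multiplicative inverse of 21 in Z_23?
Since 23 is prime, by Fermat 21^(-1) ≡ 21^{21} ≡ 11 (mod 23). Verify: 21 × 11 = 231 ≡ 1 (mod 23)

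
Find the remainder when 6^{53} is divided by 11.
By Fermat: 6^{10} ≡ 1 (mod 11). 53 = 5×10 + 3. So 6^{53} ≡ 6^{3} ≡ 7 (mod 11)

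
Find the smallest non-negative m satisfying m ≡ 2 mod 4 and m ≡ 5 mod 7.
M = 4 × 7 = 28. M₁ = 7, y₁ ≡ 3 mod 4. M₂ = 4, y₂ ≡ 2 mod 7. m = 2×7×3 + 5×4×2 ≡ 26 mod 28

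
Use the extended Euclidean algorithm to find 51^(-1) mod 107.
Extended GCD: 51(21) + 107(-10) = 1. So 51^(-1) ≡ 21 (mod 107). Verify: 51 × 21 = 1071 ≡ 1 (mod 107)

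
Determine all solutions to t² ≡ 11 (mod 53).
The square roots of 11 mod 53 are 8 and 45. Verify: 8² = 64 ≡ 11 (mod 53)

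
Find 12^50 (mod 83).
By repeated squaring (mod 83): 12^{1}≡12, 12^{2}≡61, 12^{4}≡69, 12^{8}≡30, 12^{16}≡70, 12^{32}≡3. Then 12^{50} = 12^{32+16+2} ≡ 3 × 70 × 61 ≡ 28 (mod 83)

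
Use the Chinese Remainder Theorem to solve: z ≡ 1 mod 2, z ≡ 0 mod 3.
M = 2 × 3 = 6. M₁ = 3, y₁ ≡ 1 mod 2. M₂ = 2, y₂ ≡ 2 mod 3. z = 1×3×1 + 0×2×2 ≡ 3 mod 6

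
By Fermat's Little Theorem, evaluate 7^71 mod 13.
By Fermat: 7^{12} ≡ 1 mod 13. 71 = 5×12 + 11. So 7^{71} ≡ 7^{11} ≡ 2 mod 13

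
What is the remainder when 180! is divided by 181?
By Wilson's theorem, (180)! ≡ -1 ≡ 180 (mod 181)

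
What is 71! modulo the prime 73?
(72)! = (71)! × (72) ≡ -1 (mod 73). So (71)! ≡ -1 × (72)^(-1) ≡ (-1)×(-1) = 1 (mod 73)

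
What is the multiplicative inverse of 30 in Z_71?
Since 71 is prime, by Fermat 30^(-1) ≡ 30^{69} ≡ 45 (mod 71). Verify: 30 × 45 = 1350 ≡ 1 (mod 71)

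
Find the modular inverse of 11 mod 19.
Since 19 is prime, by Fermat 11^(-1) ≡ 11^{17} ≡ 7 mod 19. Verify: 11 × 7 = 77 ≡ 1 mod 19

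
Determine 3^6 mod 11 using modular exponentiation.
By repeated squaring (mod 11): 3^{1}≡3, 3^{2}≡9, 3^{4}≡4. Then 3^{6} = 3^{4+2} ≡ 4 × 9 ≡ 3 (mod 11)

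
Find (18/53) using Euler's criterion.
(18/53) = 18^{26} mod 53 = -1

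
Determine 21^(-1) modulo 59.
Since 59 is prime, by Fermat 21^(-1) ≡ 21^{57} ≡ 45 (mod 59). Verify: 21 × 45 = 945 ≡ 1 (mod 59)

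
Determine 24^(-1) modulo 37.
Since 37 is prime, by Fermat 24^(-1) ≡ 24^{35} ≡ 17 mod 37. Verify: 24 × 17 = 408 ≡ 1 mod 37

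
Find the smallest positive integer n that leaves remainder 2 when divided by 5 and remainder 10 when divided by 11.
M = 5 × 11 = 55. M₁ = 11, y₁ ≡ 1 mod 5. M₂ = 5, y₂ ≡ 9 mod 11. n = 2×11×1 + 10×5×9 ≡ 32 mod 55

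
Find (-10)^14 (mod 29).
By repeated squaring (mod 29): (-10)^{1}≡19, (-10)^{2}≡13, (-10)^{4}≡24, (-10)^{8}≡25. Then (-10)^{14} = (-10)^{8+4+2} ≡ 25 × 24 × 13 ≡ 28 (mod 29)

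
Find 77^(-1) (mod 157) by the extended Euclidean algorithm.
Extended GCD: 77(-53) + 157(26) = 1. So 77^(-1) ≡ -53 ≡ 104 (mod 157). Verify: 77 × 104 = 8008 ≡ 1 (mod 157)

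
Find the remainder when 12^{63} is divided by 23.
By Fermat: 12^{22} ≡ 1 mod 23. 63 = 2×22 + 19. So 12^{63} ≡ 12^{19} ≡ 8 mod 23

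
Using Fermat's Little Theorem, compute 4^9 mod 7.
By Fermat: 4^{6} ≡ 1 (mod 7). So 4^{9} = 4^{6} · 4^{3} ≡ 4^{3} ≡ 1 (mod 7)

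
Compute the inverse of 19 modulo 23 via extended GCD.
Extended GCD: 19(-6) + 23(5) = 1. So 19^(-1) ≡ -6 ≡ 17 (mod 23). Verify: 19 × 17 = 323 ≡ 1 (mod 23)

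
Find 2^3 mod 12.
2^{3} = 8 ≡ 8 mod 12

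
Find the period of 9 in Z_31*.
Powers of 9 mod 31: 9^1≡9, 9^2≡19, 9^3≡16, 9^4≡20, 9^5≡25, 9^6≡8, 9^7≡10, 9^8≡28, 9^9≡4, 9^10≡5, 9^11≡14, 9^12≡2, 9^13≡18, 9^14≡7, 9^15≡1. Order = 15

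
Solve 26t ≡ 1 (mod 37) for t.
Since 37 is prime, by Fermat 26^(-1) ≡ 26^{35} ≡ 10 (mod 37). Verify: 26 × 10 = 260 ≡ 1 (mod 37)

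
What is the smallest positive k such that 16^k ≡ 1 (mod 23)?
Powers of 16 mod 23: 16^1≡16, 16^2≡3, 16^3≡2, 16^4≡9, 16^5≡6, 16^6≡4, 16^7≡18, 16^8≡12, 16^9≡8, 16^10≡13, 16^11≡1. ord_23(16) = 11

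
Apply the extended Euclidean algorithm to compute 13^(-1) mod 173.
Extended GCD: 13(40) + 173(-3) = 1. So 13^(-1) ≡ 40 mod 173. Verify: 13 × 40 = 520 ≡ 1 mod 173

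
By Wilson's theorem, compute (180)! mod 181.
By Wilson's theorem, (180)! ≡ -1 ≡ 180 mod 181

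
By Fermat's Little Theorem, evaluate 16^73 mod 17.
By Fermat: 16^{16} ≡ 1 mod 17. 73 = 4×16 + 9. So 16^{73} ≡ 16^{9} ≡ 16 mod 17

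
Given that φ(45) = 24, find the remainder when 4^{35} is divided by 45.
By Euler: 4^{24} ≡ 1 (mod 45) since gcd(4, 45) = 1. 35 = 1×24 + 11. So 4^{35} ≡ 4^{11} ≡ 34 (mod 45)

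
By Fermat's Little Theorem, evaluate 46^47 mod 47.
By Fermat: 46^{46} ≡ 1 (mod 47). So 46^{47} = 46^{46} · 46^{1} ≡ 46^{1} ≡ 46 (mod 47)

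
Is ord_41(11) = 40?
Powers of 11 mod 41: 11^1≡11, 11^2≡39, 11^3≡19, 11^4≡4, 11^5≡3, 11^6≡33, 11^7≡35, 11^8≡16, 11^9≡12, 11^10≡9, 11^11≡17, 11^12≡23, 11^13≡7, 11^14≡36, 11^15≡27, 11^16≡10, 11^17≡28, 11^18≡21, 11^19≡26, 11^20≡40, 11^21≡30, 11^22≡2, 11^23≡22, 11^24≡37, 11^25≡38, 11^26≡8, 11^27≡6, 11^28≡25, 11^29≡29, 11^30≡32, 11^31≡24, 11^32≡18, 11^33≡34, 11^34≡5, 11^35≡14, 11^36≡31, 11^37≡13, 11^38≡20, 11^39≡15, 11^40≡1. First k with 11^k≡1 is k=40. Yes, ord_41(11) = 40.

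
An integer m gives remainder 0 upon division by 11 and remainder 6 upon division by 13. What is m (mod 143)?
M = 11 × 13 = 143. M₁ = 13, y₁ ≡ 6 (mod 11). M₂ = 11, y₂ ≡ 6 (mod 13). m = 0×13×6 + 6×11×6 ≡ 110 (mod 143)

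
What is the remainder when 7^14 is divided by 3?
Using Fermat: 7^{2} ≡ 1 mod 3. 14 ≡ 0 mod 2. So 7^{14} ≡ 7^{0} ≡ 1 mod 3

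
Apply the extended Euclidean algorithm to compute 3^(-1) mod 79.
Extended GCD: 3(-26) + 79(1) = 1. So 3^(-1) ≡ -26 ≡ 53 mod 79. Verify: 3 × 53 = 159 ≡ 1 mod 79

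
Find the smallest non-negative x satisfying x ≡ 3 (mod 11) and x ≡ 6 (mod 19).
M = 11 × 19 = 209. M₁ = 19, y₁ ≡ 7 (mod 11). M₂ = 11, y₂ ≡ 7 (mod 19). x = 3×19×7 + 6×11×7 ≡ 25 (mod 209)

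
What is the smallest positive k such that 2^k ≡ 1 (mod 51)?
Powers of 2 mod 51: 2^1≡2, 2^2≡4, 2^3≡8, 2^4≡16, 2^5≡32, 2^6≡13, 2^7≡26, 2^8≡1. ord_51(2) = 8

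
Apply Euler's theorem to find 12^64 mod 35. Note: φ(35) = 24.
By Euler: 12^{24} ≡ 1 mod 35 since gcd(12, 35) = 1. 64 = 2×24 + 16. So 12^{64} ≡ 12^{16} ≡ 16 mod 35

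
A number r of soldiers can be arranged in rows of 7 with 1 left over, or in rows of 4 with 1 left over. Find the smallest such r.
M = 7 × 4 = 28. M₁ = 4, y₁ ≡ 2 mod 7. M₂ = 7, y₂ ≡ 3 mod 4. r = 1×4×2 + 1×7×3 ≡ 1 mod 28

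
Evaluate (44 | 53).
(44/53) = 44^{26} mod 53 = 1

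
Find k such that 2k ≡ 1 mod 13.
Since 13 is prime, by Fermat 2^(-1) ≡ 2^{11} ≡ 7 mod 13. Verify: 2 × 7 = 14 ≡ 1 mod 13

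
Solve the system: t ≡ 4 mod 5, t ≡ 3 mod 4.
M = 5 × 4 = 20. M₁ = 4, y₁ ≡ 4 mod 5. M₂ = 5, y₂ ≡ 1 mod 4. t = 4×4×4 + 3×5×1 ≡ 19 mod 20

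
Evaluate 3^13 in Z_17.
By repeated squaring (mod 17): 3^{1}≡3, 3^{2}≡9, 3^{4}≡13, 3^{8}≡16. Then 3^{13} = 3^{8+4+1} ≡ 16 × 13 × 3 ≡ 12 (mod 17)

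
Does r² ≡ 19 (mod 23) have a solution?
By Euler's criterion: 19^{11} ≡ 22 (mod 23). Since this equals -1 (≡ 22), 19 is not a QR.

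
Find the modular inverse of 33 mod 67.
Since 67 is prime, by Fermat 33^(-1) ≡ 33^{65} ≡ 65 mod 67. Verify: 33 × 65 = 2145 ≡ 1 mod 67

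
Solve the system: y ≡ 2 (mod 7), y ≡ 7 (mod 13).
M = 7 × 13 = 91. M₁ = 13, y₁ ≡ 6 (mod 7). M₂ = 7, y₂ ≡ 2 (mod 13). y = 2×13×6 + 7×7×2 ≡ 72 (mod 91)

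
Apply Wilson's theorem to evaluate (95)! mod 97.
(96)! = (95)! × (96) ≡ -1 mod 97. So (95)! ≡ -1 × (96)^(-1) ≡ (-1)×(-1) = 1 mod 97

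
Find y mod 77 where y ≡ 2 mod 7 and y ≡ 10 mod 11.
M = 7 × 11 = 77. M₁ = 11, y₁ ≡ 2 mod 7. M₂ = 7, y₂ ≡ 8 mod 11. y = 2×11×2 + 10×7×8 ≡ 65 mod 77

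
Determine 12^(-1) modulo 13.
Since 13 is prime, by Fermat 12^(-1) ≡ 12^{11} ≡ 12 (mod 13). Verify: 12 × 12 = 144 ≡ 1 (mod 13)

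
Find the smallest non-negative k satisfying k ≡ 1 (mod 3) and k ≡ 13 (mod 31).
M = 3 × 31 = 93. M₁ = 31, y₁ ≡ 1 (mod 3). M₂ = 3, y₂ ≡ 21 (mod 31). k = 1×31×1 + 13×3×21 ≡ 13 (mod 93)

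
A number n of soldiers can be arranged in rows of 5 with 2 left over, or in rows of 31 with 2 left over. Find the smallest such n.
M = 5 × 31 = 155. M₁ = 31, y₁ ≡ 1 (mod 5). M₂ = 5, y₂ ≡ 25 (mod 31). n = 2×31×1 + 2×5×25 ≡ 2 (mod 155)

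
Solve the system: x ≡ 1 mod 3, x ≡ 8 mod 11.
M = 3 × 11 = 33. M₁ = 11, y₁ ≡ 2 mod 3. M₂ = 3, y₂ ≡ 4 mod 11. x = 1×11×2 + 8×3×4 ≡ 19 mod 33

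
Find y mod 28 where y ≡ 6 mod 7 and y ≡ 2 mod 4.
M = 7 × 4 = 28. M₁ = 4, y₁ ≡ 2 mod 7. M₂ = 7, y₂ ≡ 3 mod 4. y = 6×4×2 + 2×7×3 ≡ 6 mod 28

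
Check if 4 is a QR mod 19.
By Euler's criterion: 4^{9} ≡ 1 (mod 19). Since this equals 1, 4 is a QR.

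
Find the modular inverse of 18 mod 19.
Since 19 is prime, by Fermat 18^(-1) ≡ 18^{17} ≡ 18 mod 19. Verify: 18 × 18 = 324 ≡ 1 mod 19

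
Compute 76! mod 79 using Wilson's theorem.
(78)! = (76)! × (77) × (78) ≡ -1 mod 79. So (76)! ≡ -1 × [(78)(77)]^(-1) ≡ 39 mod 79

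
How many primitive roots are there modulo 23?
A prime p has φ(p-1) primitive roots; here φ(22) = 10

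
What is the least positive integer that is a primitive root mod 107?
g = 2. For each prime q|106: 2^{53}≡106, 2^{2}≡4, none ≡ 1, so ord_107(2) = 106 and 2 is a primitive root.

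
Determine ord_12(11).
Powers of 11 mod 12: 11^1≡11, 11^2≡1. So the order of 11 is 2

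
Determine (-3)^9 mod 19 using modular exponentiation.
By repeated squaring mod 19: (-3)^{1}≡16, (-3)^{2}≡9, (-3)^{4}≡5, (-3)^{8}≡6. Then (-3)^{9} = (-3)^{8+1} ≡ 6 × 16 ≡ 1 mod 19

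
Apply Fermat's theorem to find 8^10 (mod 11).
By Fermat's Little Theorem, 8^{10} ≡ 1 (mod 11) since 11 is prime and gcd(8, 11) = 1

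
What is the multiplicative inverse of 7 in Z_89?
Since 89 is prime, by Fermat 7^(-1) ≡ 7^{87} ≡ 51 mod 89. Verify: 7 × 51 = 357 ≡ 1 mod 89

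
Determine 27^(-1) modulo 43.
Since 43 is prime, by Fermat 27^(-1) ≡ 27^{41} ≡ 8 (mod 43). Verify: 27 × 8 = 216 ≡ 1 (mod 43)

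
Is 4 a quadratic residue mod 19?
By Euler's criterion: 4^{9} ≡ 1 (mod 19). Since this equals 1, 4 is a QR.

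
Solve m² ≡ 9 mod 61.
The square roots of 9 mod 61 are 58 and 3. Verify: 58² = 3364 ≡ 9 mod 61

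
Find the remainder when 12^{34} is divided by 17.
By Fermat: 12^{16} ≡ 1 (mod 17). 34 = 2×16 + 2. So 12^{34} ≡ 12^{2} ≡ 8 (mod 17)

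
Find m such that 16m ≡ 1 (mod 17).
Since 17 is prime, by Fermat 16^(-1) ≡ 16^{15} ≡ 16 (mod 17). Verify: 16 × 16 = 256 ≡ 1 (mod 17)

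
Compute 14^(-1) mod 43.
Since 43 is prime, by Fermat 14^(-1) ≡ 14^{41} ≡ 40 mod 43. Verify: 14 × 40 = 560 ≡ 1 mod 43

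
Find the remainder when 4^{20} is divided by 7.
By Fermat: 4^{6} ≡ 1 (mod 7). 20 = 3×6 + 2. So 4^{20} ≡ 4^{2} ≡ 2 (mod 7)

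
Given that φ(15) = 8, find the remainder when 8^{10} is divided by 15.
By Euler: 8^{8} ≡ 1 (mod 15) since gcd(8, 15) = 1. 10 = 1×8 + 2. So 8^{10} ≡ 8^{2} ≡ 4 (mod 15)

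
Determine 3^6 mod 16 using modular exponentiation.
By repeated squaring (mod 16): 3^{1}≡3, 3^{2}≡9, 3^{4}≡1. Then 3^{6} = 3^{4+2} ≡ 1 × 9 ≡ 9 (mod 16)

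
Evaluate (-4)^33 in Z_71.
By repeated squaring mod 71: (-4)^{1}≡67, (-4)^{2}≡16, (-4)^{4}≡43, (-4)^{8}≡3, (-4)^{16}≡9, (-4)^{32}≡10. Then (-4)^{33} = (-4)^{32+1} ≡ 10 × 67 ≡ 31 mod 71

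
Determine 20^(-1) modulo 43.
Since 43 is prime, by Fermat 20^(-1) ≡ 20^{41} ≡ 28 mod 43. Verify: 20 × 28 = 560 ≡ 1 mod 43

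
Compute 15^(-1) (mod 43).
Since 43 is prime, by Fermat 15^(-1) ≡ 15^{41} ≡ 23 (mod 43). Verify: 15 × 23 = 345 ≡ 1 (mod 43)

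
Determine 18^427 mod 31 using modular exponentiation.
Using Fermat: 18^{30} ≡ 1 (mod 31). 427 ≡ 7 (mod 30). So 18^{427} ≡ 18^{7} ≡ 9 (mod 31)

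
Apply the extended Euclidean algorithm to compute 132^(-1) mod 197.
Extended GCD: 132(-97) + 197(65) = 1. So 132^(-1) ≡ -97 ≡ 100 mod 197. Verify: 132 × 100 = 13200 ≡ 1 mod 197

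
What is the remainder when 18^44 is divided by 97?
By repeated squaring (mod 97): 18^{1}≡18, 18^{2}≡33, 18^{4}≡22, 18^{8}≡96, 18^{16}≡1, 18^{32}≡1. Then 18^{44} = 18^{32+8+4} ≡ 1 × 96 × 22 ≡ 75 (mod 97)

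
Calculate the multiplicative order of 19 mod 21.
Powers of 19 mod 21: 19^1≡19, 19^2≡4, 19^3≡13, 19^4≡16, 19^5≡10, 19^6≡1. Order = 6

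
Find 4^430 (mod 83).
Using Fermat: 4^{82} ≡ 1 (mod 83). 430 ≡ 20 (mod 82). So 4^{430} ≡ 4^{20} ≡ 41 (mod 83)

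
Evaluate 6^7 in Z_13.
By repeated squaring mod 13: 6^{1}≡6, 6^{2}≡10, 6^{4}≡9. Then 6^{7} = 6^{4+2+1} ≡ 9 × 10 × 6 ≡ 7 mod 13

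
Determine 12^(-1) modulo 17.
Since 17 is prime, by Fermat 12^(-1) ≡ 12^{15} ≡ 10 (mod 17). Verify: 12 × 10 = 120 ≡ 1 (mod 17)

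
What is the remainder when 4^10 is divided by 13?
By repeated squaring mod 13: 4^{1}≡4, 4^{2}≡3, 4^{4}≡9, 4^{8}≡3. Then 4^{10} = 4^{8+2} ≡ 3 × 3 ≡ 9 mod 13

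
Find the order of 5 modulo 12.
Powers of 5 mod 12: 5^1≡5, 5^2≡1. ord_12(5) = 2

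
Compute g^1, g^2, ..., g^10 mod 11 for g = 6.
6^1, 6^2, ..., 6^{10} mod 11: [6, 3, 7, 9, 10, 5, 8, 4, 2, 1]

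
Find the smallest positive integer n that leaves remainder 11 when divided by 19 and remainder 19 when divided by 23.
M = 19 × 23 = 437. M₁ = 23, y₁ ≡ 5 (mod 19). M₂ = 19, y₂ ≡ 17 (mod 23). n = 11×23×5 + 19×19×17 ≡ 410 (mod 437)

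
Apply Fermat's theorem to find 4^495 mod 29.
By Fermat: 4^{28} ≡ 1 mod 29. 495 ≡ 19 mod 28. So 4^{495} ≡ 4^{19} ≡ 9 mod 29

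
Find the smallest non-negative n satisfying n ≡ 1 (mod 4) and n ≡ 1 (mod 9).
M = 4 × 9 = 36. M₁ = 9, y₁ ≡ 1 (mod 4). M₂ = 4, y₂ ≡ 7 (mod 9). n = 1×9×1 + 1×4×7 ≡ 1 (mod 36)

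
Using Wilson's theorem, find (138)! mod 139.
By Wilson's theorem, (138)! ≡ -1 ≡ 138 mod 139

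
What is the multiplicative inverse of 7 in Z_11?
Since 11 is prime, by Fermat 7^(-1) ≡ 7^{9} ≡ 8 mod 11. Verify: 7 × 8 = 56 ≡ 1 mod 11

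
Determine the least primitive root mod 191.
g = 19. Powers: [19, 170, 174, 59, 166, 98, ...] generates all 190 non-zero residues.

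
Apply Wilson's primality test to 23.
(22)! mod 23 = 22. Since 22 ≡ -1 mod 23, 23 is prime.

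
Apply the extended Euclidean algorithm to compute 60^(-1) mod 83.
Extended GCD: 60(18) + 83(-13) = 1. So 60^(-1) ≡ 18 (mod 83). Verify: 60 × 18 = 1080 ≡ 1 (mod 83)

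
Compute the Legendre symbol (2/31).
(2/31) = 2^{15} mod 31 = 1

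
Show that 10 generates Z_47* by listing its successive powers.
10^1, 10^2, ..., 10^{46} mod 47: [10, 6, 13, 36, 31, 28, 45, 27, 35, 21, 22, 32, 38, 4, 40, 24, 5, 3, 30, 18, 39, 14, 46, 37, 41, 34, 11, 16, 19, 2, 20, 12, 26, 25, 15, 9, 43, 7, 23, 42, 44, 17, 29, 8, 33, 1]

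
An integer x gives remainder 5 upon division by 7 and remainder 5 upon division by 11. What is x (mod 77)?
M = 7 × 11 = 77. M₁ = 11, y₁ ≡ 2 (mod 7). M₂ = 7, y₂ ≡ 8 (mod 11). x = 5×11×2 + 5×7×8 ≡ 5 (mod 77)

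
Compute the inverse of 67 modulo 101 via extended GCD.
Extended GCD: 67(-3) + 101(2) = 1. So 67^(-1) ≡ -3 ≡ 98 (mod 101). Verify: 67 × 98 = 6566 ≡ 1 (mod 101)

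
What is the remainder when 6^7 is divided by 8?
By repeated squaring (mod 8): 6^{1}≡6, 6^{2}≡4, 6^{4}≡0. Then 6^{7} = 6^{4+2+1} ≡ 0 × 4 × 6 ≡ 0 (mod 8)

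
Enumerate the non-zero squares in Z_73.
Squares in Z_73*: {1, 2, 3, 4, 6, 8, 9, 12, 16, 18, 19, 23, 24, 25, 27, 32, 35, 36, 37, 38, 41, 46, 48, 49, 50, 54, 55, 57, 61, 64, 65, 67, 69, 70, 71, 72}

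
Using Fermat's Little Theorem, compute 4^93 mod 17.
By Fermat: 4^{16} ≡ 1 mod 17. 93 = 5×16 + 13. So 4^{93} ≡ 4^{13} ≡ 4 mod 17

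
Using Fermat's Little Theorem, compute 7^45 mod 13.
By Fermat: 7^{12} ≡ 1 (mod 13). 45 = 3×12 + 9. So 7^{45} ≡ 7^{9} ≡ 8 (mod 13)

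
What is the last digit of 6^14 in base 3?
By repeated squaring mod 3: 6^{1}≡0, 6^{2}≡0, 6^{4}≡0, 6^{8}≡0. Then 6^{14} = 6^{8+4+2} ≡ 0 × 0 × 0 ≡ 0 mod 3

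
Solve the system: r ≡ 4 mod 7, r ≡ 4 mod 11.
M = 7 × 11 = 77. M₁ = 11, y₁ ≡ 2 mod 7. M₂ = 7, y₂ ≡ 8 mod 11. r = 4×11×2 + 4×7×8 ≡ 4 mod 77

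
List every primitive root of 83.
There are φ(82) = 40 primitive roots mod 83: {2, 5, 6, 8, 13, 14, 15, 18, 19, 20, 22, 24, 32, 34, 35, 39, 42, 43, 45, 46, 47, 50, 52, 53, 54, 55, 56, 57, 58, 60, 62, 66, 67, 71, 72, 73, 74, 76, 79, 80}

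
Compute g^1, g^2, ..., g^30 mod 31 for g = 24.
24^1, 24^2, ..., 24^{30} mod 31: [24, 18, 29, 14, 26, 4, 3, 10, 23, 25, 11, 16, 12, 9, 30, 7, 13, 2, 17, 5, 27, 28, 21, 8, 6, 20, 15, 19, 22, 1]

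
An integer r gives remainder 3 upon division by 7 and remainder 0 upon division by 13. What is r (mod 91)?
M = 7 × 13 = 91. M₁ = 13, y₁ ≡ 6 (mod 7). M₂ = 7, y₂ ≡ 2 (mod 13). r = 3×13×6 + 0×7×2 ≡ 52 (mod 91)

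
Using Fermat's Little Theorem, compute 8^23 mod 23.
By Fermat: 8^{22} ≡ 1 mod 23. So 8^{23} = 8^{22} · 8^{1} ≡ 8^{1} ≡ 8 mod 23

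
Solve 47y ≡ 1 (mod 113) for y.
Since 113 is prime, by Fermat 47^(-1) ≡ 47^{111} ≡ 101 (mod 113). Verify: 47 × 101 = 4747 ≡ 1 (mod 113)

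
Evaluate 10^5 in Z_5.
By repeated squaring mod 5: 10^{1}≡0, 10^{2}≡0, 10^{4}≡0. Then 10^{5} = 10^{4+1} ≡ 0 × 0 ≡ 0 mod 5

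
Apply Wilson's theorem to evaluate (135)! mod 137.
(136)! = (135)! × (136) ≡ -1 mod 137. So (135)! ≡ -1 × (136)^(-1) ≡ (-1)×(-1) = 1 mod 137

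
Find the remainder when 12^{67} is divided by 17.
By Fermat: 12^{16} ≡ 1 mod 17. 67 = 4×16 + 3. So 12^{67} ≡ 12^{3} ≡ 11 mod 17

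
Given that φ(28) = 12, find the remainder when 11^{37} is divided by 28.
By Euler: 11^{12} ≡ 1 mod 28 since gcd(11, 28) = 1. 37 = 3×12 + 1. So 11^{37} ≡ 11^{1} ≡ 11 mod 28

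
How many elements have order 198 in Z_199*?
A prime p has φ(p-1) primitive roots; here φ(198) = 60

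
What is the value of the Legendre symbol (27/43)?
(27/43) = 27^{21} mod 43 = -1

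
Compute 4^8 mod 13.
By repeated squaring mod 13: 4^{1}≡4, 4^{2}≡3, 4^{4}≡9, 4^{8}≡3. So 4^{8} ≡ 3 mod 13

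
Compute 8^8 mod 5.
Using Fermat: 8^{4} ≡ 1 (mod 5). 8 ≡ 0 (mod 4). So 8^{8} ≡ 8^{0} ≡ 1 (mod 5)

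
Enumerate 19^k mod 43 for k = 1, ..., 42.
19^1, 19^2, ..., 19^{42} mod 43: [19, 17, 22, 31, 30, 11, 37, 15, 27, 40, 29, 35, 20, 36, 39, 10, 18, 41, 5, 9, 42, 24, 26, 21, 12, 13, 32, 6, 28, 16, 3, 14, 8, 23, 7, 4, 33, 25, 2, 38, 34, 1]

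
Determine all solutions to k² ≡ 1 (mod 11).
The square roots of 1 mod 11 are 1 and 10. Verify: 1² = 1 ≡ 1 (mod 11)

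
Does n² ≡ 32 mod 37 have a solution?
By Euler's criterion: 32^{18} ≡ 36 mod 37. Since this equals -1 (≡ 36), 32 is not a QR.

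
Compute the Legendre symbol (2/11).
(2/11) = 2^{5} mod 11 = -1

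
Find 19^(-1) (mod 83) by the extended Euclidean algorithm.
Extended GCD: 19(35) + 83(-8) = 1. So 19^(-1) ≡ 35 (mod 83). Verify: 19 × 35 = 665 ≡ 1 (mod 83)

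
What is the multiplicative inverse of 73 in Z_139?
Since 139 is prime, by Fermat 73^(-1) ≡ 73^{137} ≡ 40 (mod 139). Verify: 73 × 40 = 2920 ≡ 1 (mod 139)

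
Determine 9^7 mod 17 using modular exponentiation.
By repeated squaring mod 17: 9^{1}≡9, 9^{2}≡13, 9^{4}≡16. Then 9^{7} = 9^{4+2+1} ≡ 16 × 13 × 9 ≡ 2 mod 17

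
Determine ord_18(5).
Powers of 5 mod 18: 5^1≡5, 5^2≡7, 5^3≡17, 5^4≡13, 5^5≡11, 5^6≡1. Order = 6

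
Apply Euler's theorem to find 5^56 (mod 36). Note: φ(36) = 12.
By Euler: 5^{12} ≡ 1 (mod 36) since gcd(5, 36) = 1. 56 = 4×12 + 8. So 5^{56} ≡ 5^{8} ≡ 25 (mod 36)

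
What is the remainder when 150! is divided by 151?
By Wilson's theorem, (150)! ≡ -1 ≡ 150 mod 151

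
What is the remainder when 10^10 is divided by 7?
Using Fermat: 10^{6} ≡ 1 mod 7. 10 ≡ 4 mod 6. So 10^{10} ≡ 10^{4} ≡ 4 mod 7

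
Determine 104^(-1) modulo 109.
Since 109 is prime, by Fermat 104^(-1) ≡ 104^{107} ≡ 87 (mod 109). Verify: 104 × 87 = 9048 ≡ 1 (mod 109)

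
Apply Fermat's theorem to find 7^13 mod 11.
By Fermat: 7^{10} ≡ 1 mod 11. So 7^{13} = 7^{10} · 7^{3} ≡ 7^{3} ≡ 2 mod 11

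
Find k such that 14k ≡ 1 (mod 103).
Since 103 is prime, by Fermat 14^(-1) ≡ 14^{101} ≡ 81 (mod 103). Verify: 14 × 81 = 1134 ≡ 1 (mod 103)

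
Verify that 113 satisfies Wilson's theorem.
(112)! mod 113 = 112. Since this equals -1 (mod 113), Wilson confirms 113 is prime.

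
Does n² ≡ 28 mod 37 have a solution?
By Euler's criterion: 28^{18} ≡ 1 mod 37. Since this equals 1, 28 is a QR.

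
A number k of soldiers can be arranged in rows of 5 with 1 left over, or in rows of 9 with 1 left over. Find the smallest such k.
M = 5 × 9 = 45. M₁ = 9, y₁ ≡ 4 mod 5. M₂ = 5, y₂ ≡ 2 mod 9. k = 1×9×4 + 1×5×2 ≡ 1 mod 45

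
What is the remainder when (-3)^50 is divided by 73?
By repeated squaring (mod 73): (-3)^{1}≡70, (-3)^{2}≡9, (-3)^{4}≡8, (-3)^{8}≡64, (-3)^{16}≡8, (-3)^{32}≡64. Then (-3)^{50} = (-3)^{32+16+2} ≡ 64 × 8 × 9 ≡ 9 (mod 73)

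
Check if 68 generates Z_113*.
ord_113(68) divides 112. For each prime q|112: 68^{56}≡112, 68^{16}≡49, none ≡ 1. So 68 has order 112 and is a primitive root mod 113.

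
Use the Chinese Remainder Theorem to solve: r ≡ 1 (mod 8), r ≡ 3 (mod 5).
M = 8 × 5 = 40. M₁ = 5, y₁ ≡ 5 (mod 8). M₂ = 8, y₂ ≡ 2 (mod 5). r = 1×5×5 + 3×8×2 ≡ 33 (mod 40)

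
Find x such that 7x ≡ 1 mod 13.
Since 13 is prime, by Fermat 7^(-1) ≡ 7^{11} ≡ 2 mod 13. Verify: 7 × 2 = 14 ≡ 1 mod 13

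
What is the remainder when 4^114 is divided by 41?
Using Fermat: 4^{40} ≡ 1 (mod 41). 114 ≡ 34 (mod 40). So 4^{114} ≡ 4^{34} ≡ 10 (mod 41)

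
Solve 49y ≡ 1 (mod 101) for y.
Since 101 is prime, by Fermat 49^(-1) ≡ 49^{99} ≡ 33 (mod 101). Verify: 49 × 33 = 1617 ≡ 1 (mod 101)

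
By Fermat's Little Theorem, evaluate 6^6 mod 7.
By Fermat's Little Theorem, 6^{6} ≡ 1 mod 7 since 7 is prime and gcd(6, 7) = 1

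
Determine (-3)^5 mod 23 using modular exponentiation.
By repeated squaring (mod 23): (-3)^{1}≡20, (-3)^{2}≡9, (-3)^{4}≡12. Then (-3)^{5} = (-3)^{4+1} ≡ 12 × 20 ≡ 10 (mod 23)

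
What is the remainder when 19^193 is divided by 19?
By repeated squaring mod 19: 19^{1}≡0, 19^{2}≡0, 19^{4}≡0, 19^{8}≡0, 19^{16}≡0, 19^{32}≡0, 19^{64}≡0, 19^{128}≡0. Then 19^{193} = 19^{128+64+1} ≡ 0 × 0 × 0 ≡ 0 mod 19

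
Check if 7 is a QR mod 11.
By Euler's criterion: 7^{5} ≡ 10 mod 11. Since this equals -1 (≡ 10), 7 is not a QR.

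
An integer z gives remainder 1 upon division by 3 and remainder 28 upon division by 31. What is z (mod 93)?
M = 3 × 31 = 93. M₁ = 31, y₁ ≡ 1 (mod 3). M₂ = 3, y₂ ≡ 21 (mod 31). z = 1×31×1 + 28×3×21 ≡ 28 (mod 93)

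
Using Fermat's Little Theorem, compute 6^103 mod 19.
By Fermat: 6^{18} ≡ 1 mod 19. 103 = 5×18 + 13. So 6^{103} ≡ 6^{13} ≡ 4 mod 19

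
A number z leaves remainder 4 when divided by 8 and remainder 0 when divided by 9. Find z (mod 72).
M = 8 × 9 = 72. M₁ = 9, y₁ ≡ 1 (mod 8). M₂ = 8, y₂ ≡ 8 (mod 9). z = 4×9×1 + 0×8×8 ≡ 36 (mod 72)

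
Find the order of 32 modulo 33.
Powers of 32 mod 33: 32^1≡32, 32^2≡1. Order = 2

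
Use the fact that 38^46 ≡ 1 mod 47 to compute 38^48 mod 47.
By Fermat: 38^{46} ≡ 1 mod 47. So 38^{48} = 38^{46} · 38^{2} ≡ 38^{2} ≡ 34 mod 47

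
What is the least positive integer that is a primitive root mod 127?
g = 3. For each prime q|126: 3^{63}≡126, 3^{42}≡107, 3^{18}≡4, none ≡ 1, so ord_127(3) = 126 and 3 is a primitive root.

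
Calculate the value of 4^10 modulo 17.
By repeated squaring (mod 17): 4^{1}≡4, 4^{2}≡16, 4^{4}≡1, 4^{8}≡1. Then 4^{10} = 4^{8+2} ≡ 1 × 16 ≡ 16 (mod 17)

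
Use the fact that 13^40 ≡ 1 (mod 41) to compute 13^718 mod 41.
By Fermat: 13^{40} ≡ 1 (mod 41). 718 ≡ 38 (mod 40). So 13^{718} ≡ 13^{38} ≡ 33 (mod 41)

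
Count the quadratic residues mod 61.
The squaring map on Z_61* is 2-to-1, so there are (60)/2 = 30 QRs.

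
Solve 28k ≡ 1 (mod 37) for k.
Since 37 is prime, by Fermat 28^(-1) ≡ 28^{35} ≡ 4 (mod 37). Verify: 28 × 4 = 112 ≡ 1 (mod 37)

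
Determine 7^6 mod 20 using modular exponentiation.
By repeated squaring (mod 20): 7^{1}≡7, 7^{2}≡9, 7^{4}≡1. Then 7^{6} = 7^{4+2} ≡ 1 × 9 ≡ 9 (mod 20)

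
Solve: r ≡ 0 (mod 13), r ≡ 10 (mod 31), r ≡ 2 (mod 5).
M = 13 × 31 × 5 = 2015. M₁ = 155, y₁ ≡ 12 (mod 13). M₂ = 65, y₂ ≡ 21 (mod 31). M₃ = 403, y₃ ≡ 2 (mod 5). r = 0×155×12 + 10×65×21 + 2×403×2 ≡ 1157 (mod 2015)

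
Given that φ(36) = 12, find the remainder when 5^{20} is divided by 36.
By Euler: 5^{12} ≡ 1 (mod 36) since gcd(5, 36) = 1. 20 = 1×12 + 8. So 5^{20} ≡ 5^{8} ≡ 25 (mod 36)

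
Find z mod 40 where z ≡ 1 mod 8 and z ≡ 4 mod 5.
M = 8 × 5 = 40. M₁ = 5, y₁ ≡ 5 mod 8. M₂ = 8, y₂ ≡ 2 mod 5. z = 1×5×5 + 4×8×2 ≡ 9 mod 40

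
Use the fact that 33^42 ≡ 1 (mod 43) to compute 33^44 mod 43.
By Fermat: 33^{42} ≡ 1 (mod 43). So 33^{44} = 33^{42} · 33^{2} ≡ 33^{2} ≡ 14 (mod 43)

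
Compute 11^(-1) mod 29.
Since 29 is prime, by Fermat 11^(-1) ≡ 11^{27} ≡ 8 mod 29. Verify: 11 × 8 = 88 ≡ 1 mod 29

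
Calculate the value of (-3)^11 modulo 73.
By repeated squaring mod 73: (-3)^{1}≡70, (-3)^{2}≡9, (-3)^{4}≡8, (-3)^{8}≡64. Then (-3)^{11} = (-3)^{8+2+1} ≡ 64 × 9 × 70 ≡ 24 mod 73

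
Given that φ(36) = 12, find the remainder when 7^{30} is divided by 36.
By Euler: 7^{12} ≡ 1 mod 36 since gcd(7, 36) = 1. 30 = 2×12 + 6. So 7^{30} ≡ 7^{6} ≡ 1 mod 36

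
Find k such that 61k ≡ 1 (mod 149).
Since 149 is prime, by Fermat 61^(-1) ≡ 61^{147} ≡ 22 (mod 149). Verify: 61 × 22 = 1342 ≡ 1 (mod 149)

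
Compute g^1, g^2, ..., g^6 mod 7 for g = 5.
5^1, 5^2, ..., 5^{6} mod 7: [5, 4, 6, 2, 3, 1]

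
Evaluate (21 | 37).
(21/37) = 21^{18} mod 37 = 1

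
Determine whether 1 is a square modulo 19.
By Euler's criterion: 1^{9} ≡ 1 (mod 19). Since this equals 1, 1 is a QR.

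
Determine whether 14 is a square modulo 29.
By Euler's criterion: 14^{14} ≡ 28 mod 29. Since this equals -1 (≡ 28), 14 is not a QR.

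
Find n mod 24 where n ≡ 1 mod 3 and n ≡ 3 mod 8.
M = 3 × 8 = 24. M₁ = 8, y₁ ≡ 2 mod 3. M₂ = 3, y₂ ≡ 3 mod 8. n = 1×8×2 + 3×3×3 ≡ 19 mod 24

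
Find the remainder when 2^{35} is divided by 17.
By Fermat: 2^{16} ≡ 1 mod 17. 35 = 2×16 + 3. So 2^{35} ≡ 2^{3} ≡ 8 mod 17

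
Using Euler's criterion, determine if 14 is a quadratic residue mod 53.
By Euler's criterion: 14^{26} ≡ 52 (mod 53). Since this equals -1 (≡ 52), 14 is not a QR.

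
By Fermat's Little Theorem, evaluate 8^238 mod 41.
By Fermat: 8^{40} ≡ 1 mod 41. 238 ≡ 38 mod 40. So 8^{238} ≡ 8^{38} ≡ 25 mod 41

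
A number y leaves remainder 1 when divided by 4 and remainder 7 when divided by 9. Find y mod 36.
M = 4 × 9 = 36. M₁ = 9, y₁ ≡ 1 mod 4. M₂ = 4, y₂ ≡ 7 mod 9. y = 1×9×1 + 7×4×7 ≡ 25 mod 36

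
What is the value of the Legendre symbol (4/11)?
(4/11) = 4^{5} mod 11 = 1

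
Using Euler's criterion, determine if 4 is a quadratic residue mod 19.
By Euler's criterion: 4^{9} ≡ 1 (mod 19). Since this equals 1, 4 is a QR.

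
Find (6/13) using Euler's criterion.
(6/13) = 6^{6} mod 13 = -1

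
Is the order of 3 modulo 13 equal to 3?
Powers of 3 mod 13: 3^1≡3, 3^2≡9, 3^3≡1. First k with 3^k≡1 is k=3. Yes, ord_13(3) = 3.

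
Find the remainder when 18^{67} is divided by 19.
By Fermat: 18^{18} ≡ 1 (mod 19). 67 = 3×18 + 13. So 18^{67} ≡ 18^{13} ≡ 18 (mod 19)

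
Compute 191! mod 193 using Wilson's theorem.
(192)! = (191)! × (192) ≡ -1 mod 193. So (191)! ≡ -1 × (192)^(-1) ≡ (-1)×(-1) = 1 mod 193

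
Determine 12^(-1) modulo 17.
Since 17 is prime, by Fermat 12^(-1) ≡ 12^{15} ≡ 10 mod 17. Verify: 12 × 10 = 120 ≡ 1 mod 17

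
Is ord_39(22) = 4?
Powers of 22 mod 39: 22^1≡22, 22^2≡16, 22^3≡1. Already 22^3≡1, so the order is 3 < 4. No, the actual order is 3.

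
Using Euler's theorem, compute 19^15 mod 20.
By Euler: 19^{8} ≡ 1 (mod 20) since gcd(19, 20) = 1. 15 = 1×8 + 7. So 19^{15} ≡ 19^{7} ≡ 19 (mod 20)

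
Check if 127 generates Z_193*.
ord_193(127) divides 192. For each prime q|192: 127^{96}≡192, 127^{64}≡84, none ≡ 1. So 127 has order 192 and is a primitive root mod 193.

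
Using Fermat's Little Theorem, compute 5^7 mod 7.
By Fermat: 5^{6} ≡ 1 (mod 7). So 5^{7} = 5^{6} · 5^{1} ≡ 5^{1} ≡ 5 (mod 7)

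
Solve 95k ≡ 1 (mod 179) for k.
Since 179 is prime, by Fermat 95^(-1) ≡ 95^{177} ≡ 49 (mod 179). Verify: 95 × 49 = 4655 ≡ 1 (mod 179)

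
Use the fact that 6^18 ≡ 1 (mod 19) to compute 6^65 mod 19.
By Fermat: 6^{18} ≡ 1 (mod 19). 65 = 3×18 + 11. So 6^{65} ≡ 6^{11} ≡ 17 (mod 19)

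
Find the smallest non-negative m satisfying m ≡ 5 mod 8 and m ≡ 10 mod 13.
M = 8 × 13 = 104. M₁ = 13, y₁ ≡ 5 mod 8. M₂ = 8, y₂ ≡ 5 mod 13. m = 5×13×5 + 10×8×5 ≡ 101 mod 104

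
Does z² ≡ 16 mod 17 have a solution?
By Euler's criterion: 16^{8} ≡ 1 mod 17. Since this equals 1, 16 is a QR.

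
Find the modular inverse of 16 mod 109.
Since 109 is prime, by Fermat 16^(-1) ≡ 16^{107} ≡ 75 (mod 109). Verify: 16 × 75 = 1200 ≡ 1 (mod 109)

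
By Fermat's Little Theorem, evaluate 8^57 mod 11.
By Fermat: 8^{10} ≡ 1 mod 11. 57 = 5×10 + 7. So 8^{57} ≡ 8^{7} ≡ 2 mod 11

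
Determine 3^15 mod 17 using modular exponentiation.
By repeated squaring mod 17: 3^{1}≡3, 3^{2}≡9, 3^{4}≡13, 3^{8}≡16. Then 3^{15} = 3^{8+4+2+1} ≡ 16 × 13 × 9 × 3 ≡ 6 mod 17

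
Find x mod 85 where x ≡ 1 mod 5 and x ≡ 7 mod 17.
M = 5 × 17 = 85. M₁ = 17, y₁ ≡ 3 mod 5. M₂ = 5, y₂ ≡ 7 mod 17. x = 1×17×3 + 7×5×7 ≡ 41 mod 85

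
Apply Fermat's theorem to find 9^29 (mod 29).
By Fermat: 9^{28} ≡ 1 (mod 29). So 9^{29} = 9^{28} · 9^{1} ≡ 9^{1} ≡ 9 (mod 29)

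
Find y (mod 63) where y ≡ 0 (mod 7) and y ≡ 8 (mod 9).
M = 7 × 9 = 63. M₁ = 9, y₁ ≡ 4 (mod 7). M₂ = 7, y₂ ≡ 4 (mod 9). y = 0×9×4 + 8×7×4 ≡ 35 (mod 63)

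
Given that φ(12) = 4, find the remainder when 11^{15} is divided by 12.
By Euler: 11^{4} ≡ 1 (mod 12) since gcd(11, 12) = 1. 15 = 3×4 + 3. So 11^{15} ≡ 11^{3} ≡ 11 (mod 12)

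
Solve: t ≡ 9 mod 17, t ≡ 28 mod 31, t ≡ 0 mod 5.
M = 17 × 31 × 5 = 2635. M₁ = 155, y₁ ≡ 9 mod 17. M₂ = 85, y₂ ≡ 27 mod 31. M₃ = 527, y₃ ≡ 3 mod 5. t = 9×155×9 + 28×85×27 + 0×527×3 ≡ 400 mod 2635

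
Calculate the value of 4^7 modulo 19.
By repeated squaring (mod 19): 4^{1}≡4, 4^{2}≡16, 4^{4}≡9. Then 4^{7} = 4^{4+2+1} ≡ 9 × 16 × 4 ≡ 6 (mod 19)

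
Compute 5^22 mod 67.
By repeated squaring mod 67: 5^{1}≡5, 5^{2}≡25, 5^{4}≡22, 5^{8}≡15, 5^{16}≡24. Then 5^{22} = 5^{16+4+2} ≡ 24 × 22 × 25 ≡ 1 mod 67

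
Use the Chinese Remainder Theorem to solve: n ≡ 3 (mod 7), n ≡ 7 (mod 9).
M = 7 × 9 = 63. M₁ = 9, y₁ ≡ 4 (mod 7). M₂ = 7, y₂ ≡ 4 (mod 9). n = 3×9×4 + 7×7×4 ≡ 52 (mod 63)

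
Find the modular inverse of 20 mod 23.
Since 23 is prime, by Fermat 20^(-1) ≡ 20^{21} ≡ 15 (mod 23). Verify: 20 × 15 = 300 ≡ 1 (mod 23)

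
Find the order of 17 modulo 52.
Powers of 17 mod 52: 17^1≡17, 17^2≡29, 17^3≡25, 17^4≡9, 17^5≡49, 17^6≡1. So the order of 17 is 6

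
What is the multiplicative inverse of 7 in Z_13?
Since 13 is prime, by Fermat 7^(-1) ≡ 7^{11} ≡ 2 mod 13. Verify: 7 × 2 = 14 ≡ 1 mod 13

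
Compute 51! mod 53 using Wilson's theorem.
(52)! = (51)! × (52) ≡ -1 mod 53. So (51)! ≡ -1 × (52)^(-1) ≡ (-1)×(-1) = 1 mod 53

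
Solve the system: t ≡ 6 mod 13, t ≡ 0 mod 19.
M = 13 × 19 = 247. M₁ = 19, y₁ ≡ 11 mod 13. M₂ = 13, y₂ ≡ 3 mod 19. t = 6×19×11 + 0×13×3 ≡ 19 mod 247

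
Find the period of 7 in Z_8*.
Powers of 7 mod 8: 7^1≡7, 7^2≡1. Order = 2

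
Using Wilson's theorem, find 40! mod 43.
(42)! = (40)! × (41) × (42) ≡ -1 (mod 43). So (40)! ≡ -1 × [(42)(41)]^(-1) ≡ 21 (mod 43)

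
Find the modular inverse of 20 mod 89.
Since 89 is prime, by Fermat 20^(-1) ≡ 20^{87} ≡ 49 (mod 89). Verify: 20 × 49 = 980 ≡ 1 (mod 89)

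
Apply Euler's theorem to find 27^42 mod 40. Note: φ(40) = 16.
By Euler: 27^{16} ≡ 1 mod 40 since gcd(27, 40) = 1. 42 = 2×16 + 10. So 27^{42} ≡ 27^{10} ≡ 9 mod 40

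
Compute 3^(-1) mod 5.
Since 5 is prime, by Fermat 3^(-1) ≡ 3^{3} ≡ 2 mod 5. Verify: 3 × 2 = 6 ≡ 1 mod 5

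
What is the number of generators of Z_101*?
There are φ(101-1) = φ(100) = 40 primitive roots modulo 101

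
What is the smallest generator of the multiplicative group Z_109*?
g = 6. For each prime q|108: 6^{54}≡108, 6^{36}≡63, none ≡ 1, so ord_109(6) = 108 and 6 is a primitive root.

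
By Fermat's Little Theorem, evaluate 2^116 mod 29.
By Fermat: 2^{28} ≡ 1 (mod 29). 116 = 4×28 + 4. So 2^{116} ≡ 2^{4} ≡ 16 (mod 29)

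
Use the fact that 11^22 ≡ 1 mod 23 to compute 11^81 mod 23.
By Fermat: 11^{22} ≡ 1 mod 23. 81 = 3×22 + 15. So 11^{81} ≡ 11^{15} ≡ 10 mod 23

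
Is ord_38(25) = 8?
Powers of 25 mod 38: 25^1≡25, 25^2≡17, 25^3≡7, 25^4≡23, 25^5≡5, 25^6≡11, 25^7≡9, 25^8≡35, 25^9≡1. 25^8≡35≢1, so ord ≠ 8. No, the actual order is 9.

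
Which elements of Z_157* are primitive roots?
There are φ(156) = 48 primitive roots mod 157: {5, 6, 15, 18, 20, 21, 24, 26, 34, 38, 43, 53, 55, 60, 61, 62, 63, 66, 69, 70, 72, 73, 74, 77, 80, 83, 84, 85, 87, 88, 91, 94, 95, 96, 97, 102, 104, 114, 119, 123, 131, 133, 136, 137, 139, 142, 151, 152}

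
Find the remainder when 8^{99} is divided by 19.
By Fermat: 8^{18} ≡ 1 mod 19. 99 = 5×18 + 9. So 8^{99} ≡ 8^{9} ≡ 18 mod 19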